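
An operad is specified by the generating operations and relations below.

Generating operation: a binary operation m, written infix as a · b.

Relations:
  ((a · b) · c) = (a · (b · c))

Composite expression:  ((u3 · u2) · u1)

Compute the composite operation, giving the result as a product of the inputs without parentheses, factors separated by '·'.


u3 · u2 · u1


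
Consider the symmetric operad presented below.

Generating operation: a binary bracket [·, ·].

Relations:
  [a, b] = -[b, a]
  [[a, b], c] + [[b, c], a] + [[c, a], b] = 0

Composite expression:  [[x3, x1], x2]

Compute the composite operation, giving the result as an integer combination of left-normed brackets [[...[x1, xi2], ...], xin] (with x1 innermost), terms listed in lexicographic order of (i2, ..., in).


-[[x1, x3], x2]


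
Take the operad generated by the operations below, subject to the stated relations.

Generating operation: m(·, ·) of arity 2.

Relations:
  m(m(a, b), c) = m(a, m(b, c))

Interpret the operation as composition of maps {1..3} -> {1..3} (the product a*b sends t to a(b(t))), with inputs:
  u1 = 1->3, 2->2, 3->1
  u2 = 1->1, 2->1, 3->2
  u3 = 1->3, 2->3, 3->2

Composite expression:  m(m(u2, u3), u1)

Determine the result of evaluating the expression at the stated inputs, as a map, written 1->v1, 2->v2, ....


m(u2, u3) = 1->2, 2->2, 3->1
m(m(u2, u3), u1) = 1->1, 2->2, 3->2

1->1, 2->2, 3->2


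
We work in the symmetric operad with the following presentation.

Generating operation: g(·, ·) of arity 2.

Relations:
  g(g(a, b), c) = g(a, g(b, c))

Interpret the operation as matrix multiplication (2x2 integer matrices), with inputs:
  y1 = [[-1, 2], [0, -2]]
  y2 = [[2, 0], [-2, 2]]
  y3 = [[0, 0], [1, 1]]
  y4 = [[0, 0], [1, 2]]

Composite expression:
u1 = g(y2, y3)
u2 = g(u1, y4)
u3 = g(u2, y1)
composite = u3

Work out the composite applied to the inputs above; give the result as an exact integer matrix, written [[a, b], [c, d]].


[[0, 0], [-2, -4]]


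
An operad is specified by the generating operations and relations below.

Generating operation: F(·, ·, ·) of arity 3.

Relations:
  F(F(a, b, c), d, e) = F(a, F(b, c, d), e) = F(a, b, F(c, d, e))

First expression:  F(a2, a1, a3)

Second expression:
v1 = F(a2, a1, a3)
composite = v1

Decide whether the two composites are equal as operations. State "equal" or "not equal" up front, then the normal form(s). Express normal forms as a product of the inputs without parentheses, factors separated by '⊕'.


equal — both sides give a2 ⊕ a1 ⊕ a3

The first expression, normalized: a2 ⊕ a1 ⊕ a3
The second expression, normalized: a2 ⊕ a1 ⊕ a3
Both agree, so they are equal.


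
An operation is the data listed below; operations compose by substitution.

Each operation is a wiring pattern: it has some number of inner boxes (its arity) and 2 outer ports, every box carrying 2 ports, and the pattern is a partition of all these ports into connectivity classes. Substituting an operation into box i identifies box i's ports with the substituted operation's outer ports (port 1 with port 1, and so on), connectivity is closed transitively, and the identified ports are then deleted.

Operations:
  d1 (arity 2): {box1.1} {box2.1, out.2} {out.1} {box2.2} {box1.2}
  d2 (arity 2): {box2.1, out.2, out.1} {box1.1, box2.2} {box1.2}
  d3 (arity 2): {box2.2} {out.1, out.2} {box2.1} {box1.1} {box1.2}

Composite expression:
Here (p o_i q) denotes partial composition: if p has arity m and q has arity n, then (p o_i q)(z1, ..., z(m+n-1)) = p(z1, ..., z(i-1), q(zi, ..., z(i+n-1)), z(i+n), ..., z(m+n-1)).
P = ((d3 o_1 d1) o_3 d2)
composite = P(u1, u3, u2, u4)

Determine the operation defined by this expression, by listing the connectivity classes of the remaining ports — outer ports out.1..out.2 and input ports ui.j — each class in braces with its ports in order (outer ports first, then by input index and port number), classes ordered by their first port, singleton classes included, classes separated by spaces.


{out.1, out.2} {u1.1} {u1.2} {u2.1, u4.2} {u2.2} {u3.1} {u3.2} {u4.1}

After gluing at d3, chains via deleted ports link the u-ports.
after d1, the pattern on (u1, u3) reads {out.1} {out.2, u3.1} {u1.1} {u1.2} {u3.2} (out.j = its outer ports)
after d2, the pattern on (u2, u4) reads {out.1, out.2, u4.1} {u2.1, u4.2} {u2.2} (out.j = its outer ports)
after d3, the pattern on (u1, u3, u2, u4) reads {out.1, out.2} {u1.1} {u1.2} {u2.1, u4.2} {u2.2} {u3.1} {u3.2} {u4.1} (out.j = its outer ports)


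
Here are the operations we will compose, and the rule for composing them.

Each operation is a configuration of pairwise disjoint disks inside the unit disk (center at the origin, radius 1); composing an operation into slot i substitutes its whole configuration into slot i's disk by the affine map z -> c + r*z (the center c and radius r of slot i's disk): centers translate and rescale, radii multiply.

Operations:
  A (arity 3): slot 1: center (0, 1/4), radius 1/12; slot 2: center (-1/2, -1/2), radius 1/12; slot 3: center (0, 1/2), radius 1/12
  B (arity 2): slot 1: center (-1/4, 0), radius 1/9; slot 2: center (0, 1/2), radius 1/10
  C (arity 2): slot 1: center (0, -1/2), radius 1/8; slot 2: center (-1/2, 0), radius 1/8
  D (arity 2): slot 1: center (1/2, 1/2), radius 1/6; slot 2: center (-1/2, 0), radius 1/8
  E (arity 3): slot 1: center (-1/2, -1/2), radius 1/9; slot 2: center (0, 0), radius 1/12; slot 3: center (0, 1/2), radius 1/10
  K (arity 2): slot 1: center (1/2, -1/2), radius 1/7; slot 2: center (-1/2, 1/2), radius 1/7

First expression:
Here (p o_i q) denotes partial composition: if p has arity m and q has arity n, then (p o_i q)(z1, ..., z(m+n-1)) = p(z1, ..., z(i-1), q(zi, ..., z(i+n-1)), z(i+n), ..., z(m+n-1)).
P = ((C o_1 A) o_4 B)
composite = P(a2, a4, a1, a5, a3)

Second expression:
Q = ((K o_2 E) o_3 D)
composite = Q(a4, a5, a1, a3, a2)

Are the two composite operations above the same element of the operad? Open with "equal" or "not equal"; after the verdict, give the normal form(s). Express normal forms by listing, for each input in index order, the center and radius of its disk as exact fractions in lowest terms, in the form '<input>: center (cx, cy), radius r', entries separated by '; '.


not equal — first a1: center (0, -7/16), radius 1/96; a2: center (0, -15/32), radius 1/96; a3: center (-1/2, 1/16), radius 1/80; a4: center (-1/16, -9/16), radius 1/96; a5: center (-17/32, 0), radius 1/72, second a1: center (-83/168, 85/168), radius 1/504; a2: center (-1/2, 4/7), radius 1/70; a3: center (-85/168, 1/2), radius 1/672; a4: center (1/2, -1/2), radius 1/7; a5: center (-4/7, 3/7), radius 1/63

The first expression, normalized: a1: center (0, -7/16), radius 1/96; a2: center (0, -15/32), radius 1/96; a3: center (-1/2, 1/16), radius 1/80; a4: center (-1/16, -9/16), radius 1/96; a5: center (-17/32, 0), radius 1/72
The second expression, normalized: a1: center (-83/168, 85/168), radius 1/504; a2: center (-1/2, 4/7), radius 1/70; a3: center (-85/168, 1/2), radius 1/672; a4: center (1/2, -1/2), radius 1/7; a5: center (-4/7, 3/7), radius 1/63
They disagree, so not equal.


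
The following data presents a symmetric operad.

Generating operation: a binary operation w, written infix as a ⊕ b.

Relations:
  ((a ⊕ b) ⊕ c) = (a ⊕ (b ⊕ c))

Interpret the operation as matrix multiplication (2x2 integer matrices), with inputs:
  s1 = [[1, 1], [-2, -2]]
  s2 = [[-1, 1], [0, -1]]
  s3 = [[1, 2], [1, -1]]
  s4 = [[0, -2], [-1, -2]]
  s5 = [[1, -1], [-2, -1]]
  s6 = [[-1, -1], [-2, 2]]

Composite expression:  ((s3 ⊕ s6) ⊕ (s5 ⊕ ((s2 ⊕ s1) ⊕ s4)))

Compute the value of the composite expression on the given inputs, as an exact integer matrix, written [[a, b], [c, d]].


[[-37, -148], [17, 68]]

(s3 ⊕ s6) = [[-5, 3], [1, -3]]
(s2 ⊕ s1) = [[-3, -3], [2, 2]]
((s2 ⊕ s1) ⊕ s4) = [[3, 12], [-2, -8]]
(s5 ⊕ ((s2 ⊕ s1) ⊕ s4)) = [[5, 20], [-4, -16]]
((s3 ⊕ s6) ⊕ (s5 ⊕ ((s2 ⊕ s1) ⊕ s4))) = [[-37, -148], [17, 68]]


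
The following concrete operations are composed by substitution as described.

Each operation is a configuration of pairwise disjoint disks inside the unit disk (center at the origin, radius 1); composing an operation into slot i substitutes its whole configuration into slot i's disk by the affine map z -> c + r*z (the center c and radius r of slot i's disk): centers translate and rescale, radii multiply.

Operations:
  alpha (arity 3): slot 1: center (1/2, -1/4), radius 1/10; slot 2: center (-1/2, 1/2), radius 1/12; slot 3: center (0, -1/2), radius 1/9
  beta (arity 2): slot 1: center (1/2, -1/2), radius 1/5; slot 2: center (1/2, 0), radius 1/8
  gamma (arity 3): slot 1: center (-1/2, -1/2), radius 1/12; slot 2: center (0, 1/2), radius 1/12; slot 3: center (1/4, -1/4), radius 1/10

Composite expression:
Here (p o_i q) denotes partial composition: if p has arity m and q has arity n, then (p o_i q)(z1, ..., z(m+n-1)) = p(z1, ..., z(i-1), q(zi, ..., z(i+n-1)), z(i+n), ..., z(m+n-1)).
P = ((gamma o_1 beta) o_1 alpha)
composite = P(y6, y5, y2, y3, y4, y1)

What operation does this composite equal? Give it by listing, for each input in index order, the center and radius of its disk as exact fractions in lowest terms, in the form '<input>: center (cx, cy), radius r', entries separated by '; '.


y1: center (1/4, -1/4), radius 1/10; y2: center (-11/24, -11/20), radius 1/540; y3: center (-11/24, -1/2), radius 1/96; y4: center (0, 1/2), radius 1/12; y5: center (-7/15, -8/15), radius 1/720; y6: center (-9/20, -131/240), radius 1/600

Each y-disk chains the slot maps above it in gamma; radii multiply.
y6 passes through 3 substitutions, ending at center (-9/20, -131/240), radius 1/600
y5 passes through 3 substitutions, ending at center (-7/15, -8/15), radius 1/720
y2 passes through 3 substitutions, ending at center (-11/24, -11/20), radius 1/540
y3 passes through 2 substitutions, ending at center (-11/24, -1/2), radius 1/96
y4 passes through 1 substitution, ending at center (0, 1/2), radius 1/12
y1 passes through 1 substitution, ending at center (1/4, -1/4), radius 1/10


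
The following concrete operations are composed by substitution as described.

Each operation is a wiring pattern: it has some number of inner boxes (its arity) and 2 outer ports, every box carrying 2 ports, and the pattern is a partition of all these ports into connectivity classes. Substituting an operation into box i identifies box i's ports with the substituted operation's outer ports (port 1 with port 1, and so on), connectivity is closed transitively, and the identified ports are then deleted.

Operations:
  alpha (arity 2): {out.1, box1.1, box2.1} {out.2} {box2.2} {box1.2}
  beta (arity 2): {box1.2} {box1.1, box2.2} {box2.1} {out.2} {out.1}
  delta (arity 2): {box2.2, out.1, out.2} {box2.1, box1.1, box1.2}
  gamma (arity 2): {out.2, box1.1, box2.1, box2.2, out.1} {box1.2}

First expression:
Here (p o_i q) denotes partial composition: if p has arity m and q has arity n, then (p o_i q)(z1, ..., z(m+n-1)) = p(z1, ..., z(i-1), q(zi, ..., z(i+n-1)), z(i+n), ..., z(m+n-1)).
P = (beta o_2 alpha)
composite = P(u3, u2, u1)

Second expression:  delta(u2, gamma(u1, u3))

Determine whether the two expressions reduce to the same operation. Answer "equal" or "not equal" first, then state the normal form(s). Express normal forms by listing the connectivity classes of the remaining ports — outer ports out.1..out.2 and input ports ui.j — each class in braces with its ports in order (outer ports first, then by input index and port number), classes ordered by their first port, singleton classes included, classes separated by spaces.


Normal form of the first expression: {out.1} {out.2} {u1.1, u2.1} {u1.2} {u2.2} {u3.1} {u3.2}
Normal form of the second expression: {out.1, out.2, u1.1, u2.1, u2.2, u3.1, u3.2} {u1.2}
Distinct normal forms: not equal.

not equal — first {out.1} {out.2} {u1.1, u2.1} {u1.2} {u2.2} {u3.1} {u3.2}, second {out.1, out.2, u1.1, u2.1, u2.2, u3.1, u3.2} {u1.2}


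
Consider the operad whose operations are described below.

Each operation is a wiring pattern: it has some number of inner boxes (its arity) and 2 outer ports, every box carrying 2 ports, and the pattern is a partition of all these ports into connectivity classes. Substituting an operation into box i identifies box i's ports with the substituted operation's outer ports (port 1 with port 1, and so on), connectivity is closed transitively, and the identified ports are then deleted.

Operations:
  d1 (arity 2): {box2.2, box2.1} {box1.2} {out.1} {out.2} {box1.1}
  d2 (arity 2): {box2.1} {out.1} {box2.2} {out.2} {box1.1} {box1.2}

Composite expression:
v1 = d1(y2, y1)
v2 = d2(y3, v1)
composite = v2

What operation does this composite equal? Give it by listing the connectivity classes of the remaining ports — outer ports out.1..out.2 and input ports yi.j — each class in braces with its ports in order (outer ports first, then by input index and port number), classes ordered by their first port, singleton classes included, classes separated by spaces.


After gluing at d2, chains via deleted ports link the y-ports.
composing d1 on (y2, y1), with out.j its own outer ports: {out.1} {out.2} {y1.1, y1.2} {y2.1} {y2.2}
composing d2 on (y3, y2, y1), with out.j its own outer ports: {out.1} {out.2} {y1.1, y1.2} {y2.1} {y2.2} {y3.1} {y3.2}

{out.1} {out.2} {y1.1, y1.2} {y2.1} {y2.2} {y3.1} {y3.2}


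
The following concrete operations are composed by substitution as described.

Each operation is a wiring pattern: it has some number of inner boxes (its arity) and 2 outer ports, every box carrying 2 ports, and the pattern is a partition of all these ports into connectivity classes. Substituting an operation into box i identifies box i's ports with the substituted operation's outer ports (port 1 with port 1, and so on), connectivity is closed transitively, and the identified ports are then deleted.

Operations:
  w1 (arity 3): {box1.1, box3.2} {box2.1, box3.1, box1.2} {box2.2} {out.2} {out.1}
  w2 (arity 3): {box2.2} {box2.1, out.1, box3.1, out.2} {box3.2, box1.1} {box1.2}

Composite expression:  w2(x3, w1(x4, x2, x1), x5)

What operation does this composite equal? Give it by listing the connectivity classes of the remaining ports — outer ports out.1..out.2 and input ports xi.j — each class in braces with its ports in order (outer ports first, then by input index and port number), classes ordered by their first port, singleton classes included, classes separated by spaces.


{out.1, out.2, x5.1} {x1.1, x2.1, x4.2} {x1.2, x4.1} {x2.2} {x3.1, x5.2} {x3.2}

Substituting into w2 glues patterns; closure does the rest.
through w1, on inputs (x4, x2, x1): {out.1} {out.2} {x1.1, x2.1, x4.2} {x1.2, x4.1} {x2.2} (out.j = stage outer ports)
through w2, on inputs (x3, x4, x2, x1, x5): {out.1, out.2, x5.1} {x1.1, x2.1, x4.2} {x1.2, x4.1} {x2.2} {x3.1, x5.2} {x3.2} (out.j = stage outer ports)


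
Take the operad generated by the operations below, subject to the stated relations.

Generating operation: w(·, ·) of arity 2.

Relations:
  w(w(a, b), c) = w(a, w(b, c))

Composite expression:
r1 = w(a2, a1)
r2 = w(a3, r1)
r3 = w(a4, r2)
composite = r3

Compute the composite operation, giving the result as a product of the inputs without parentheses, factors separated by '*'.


All parenthesizations of w agree; list the a-inputs left to right.
w(a2, a1) spells out as a2 * a1
w(a3, w(a2, a1)) spells out as a3 * a2 * a1
w(a4, w(a3, w(a2, a1))) spells out as a4 * a3 * a2 * a1

a4 * a3 * a2 * a1


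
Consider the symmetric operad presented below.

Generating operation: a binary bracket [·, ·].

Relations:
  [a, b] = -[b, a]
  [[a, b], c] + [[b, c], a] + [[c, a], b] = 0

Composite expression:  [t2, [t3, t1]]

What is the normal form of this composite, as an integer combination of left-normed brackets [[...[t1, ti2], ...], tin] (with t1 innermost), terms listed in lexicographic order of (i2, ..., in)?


Skip Jacobi rewriting: expand, keep t1-initial words, read off terms.
Composite bracket: [t2, [t3, t1]]
Full expansion: 4 signed words from ab - ba (2^2 = 4).
Only words starting with t1 matter:
  sign of t1t3t2 is +1, so it contributes +[[t1, t3], t2]

[[t1, t3], t2]


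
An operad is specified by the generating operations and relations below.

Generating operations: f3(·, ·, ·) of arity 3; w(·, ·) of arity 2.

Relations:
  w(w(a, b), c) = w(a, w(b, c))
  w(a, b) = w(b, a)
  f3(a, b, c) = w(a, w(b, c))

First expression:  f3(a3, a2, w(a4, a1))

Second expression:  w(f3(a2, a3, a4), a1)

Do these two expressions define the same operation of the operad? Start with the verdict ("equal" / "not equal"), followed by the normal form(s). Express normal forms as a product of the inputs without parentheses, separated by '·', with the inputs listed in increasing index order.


Normal form of the first expression: a1 · a2 · a3 · a4
Normal form of the second expression: a1 · a2 · a3 · a4
Same normal form: equal.

equal; both compose to a1 · a2 · a3 · a4


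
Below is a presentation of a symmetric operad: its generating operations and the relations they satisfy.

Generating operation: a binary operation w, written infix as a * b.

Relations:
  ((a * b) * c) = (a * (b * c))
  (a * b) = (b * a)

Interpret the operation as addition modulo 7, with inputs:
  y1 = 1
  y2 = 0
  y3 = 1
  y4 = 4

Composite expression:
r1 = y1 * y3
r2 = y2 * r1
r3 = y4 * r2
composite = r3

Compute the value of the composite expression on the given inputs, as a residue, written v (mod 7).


(y1 * y3) = 2
(y2 * (y1 * y3)) = 2
(y4 * (y2 * (y1 * y3))) = 6

6 (mod 7)


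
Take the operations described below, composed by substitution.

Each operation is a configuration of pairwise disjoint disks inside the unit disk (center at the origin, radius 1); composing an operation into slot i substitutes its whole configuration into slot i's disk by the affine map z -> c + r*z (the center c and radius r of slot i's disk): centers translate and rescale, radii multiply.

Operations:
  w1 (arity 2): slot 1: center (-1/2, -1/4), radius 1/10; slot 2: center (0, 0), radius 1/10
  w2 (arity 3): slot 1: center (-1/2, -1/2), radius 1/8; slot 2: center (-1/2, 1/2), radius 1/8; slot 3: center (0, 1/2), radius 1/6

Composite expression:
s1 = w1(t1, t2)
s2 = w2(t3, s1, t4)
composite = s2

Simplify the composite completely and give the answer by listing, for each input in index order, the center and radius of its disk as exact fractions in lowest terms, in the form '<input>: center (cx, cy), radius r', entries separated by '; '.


t1: center (-9/16, 15/32), radius 1/80; t2: center (-1/2, 1/2), radius 1/80; t3: center (-1/2, -1/2), radius 1/8; t4: center (0, 1/2), radius 1/6

Below w2, radii multiply path by path; the t-disk centers shift.
input t3: composing its 1 substitution step yields center (-1/2, -1/2), radius 1/8
input t1: composing its 2 substitution steps yields center (-9/16, 15/32), radius 1/80
input t2: composing its 2 substitution steps yields center (-1/2, 1/2), radius 1/80
input t4: composing its 1 substitution step yields center (0, 1/2), radius 1/6


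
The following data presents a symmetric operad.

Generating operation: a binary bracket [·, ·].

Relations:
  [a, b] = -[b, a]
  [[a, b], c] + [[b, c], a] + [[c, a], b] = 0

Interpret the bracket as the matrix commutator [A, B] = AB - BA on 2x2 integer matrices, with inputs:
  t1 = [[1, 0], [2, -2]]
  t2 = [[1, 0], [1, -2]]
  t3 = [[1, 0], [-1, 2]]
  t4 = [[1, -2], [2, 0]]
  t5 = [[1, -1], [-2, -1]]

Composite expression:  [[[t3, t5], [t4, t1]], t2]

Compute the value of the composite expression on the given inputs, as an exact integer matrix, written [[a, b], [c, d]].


[[-4, 12], [64, 4]]

[t3, t5] = [[-1, 1], [-4, 1]]
[t4, t1] = [[-4, 6], [4, 4]]
[[t3, t5], [t4, t1]] = [[28, -4], [40, -28]]
[[[t3, t5], [t4, t1]], t2] = [[-4, 12], [64, 4]]


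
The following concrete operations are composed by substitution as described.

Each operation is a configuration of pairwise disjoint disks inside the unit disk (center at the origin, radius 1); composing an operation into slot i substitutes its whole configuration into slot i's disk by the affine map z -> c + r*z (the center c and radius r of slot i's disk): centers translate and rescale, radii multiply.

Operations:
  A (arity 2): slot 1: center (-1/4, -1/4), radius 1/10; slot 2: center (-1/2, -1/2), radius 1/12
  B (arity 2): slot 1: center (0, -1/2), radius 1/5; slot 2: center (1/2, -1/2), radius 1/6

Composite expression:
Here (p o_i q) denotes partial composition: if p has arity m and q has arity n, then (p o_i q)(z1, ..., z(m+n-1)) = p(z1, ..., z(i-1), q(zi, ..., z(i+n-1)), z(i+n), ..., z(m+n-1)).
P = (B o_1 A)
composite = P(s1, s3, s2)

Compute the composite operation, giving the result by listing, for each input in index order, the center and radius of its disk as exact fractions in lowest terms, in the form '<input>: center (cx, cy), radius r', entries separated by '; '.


Nesting under B composes maps z -> c + r*z down each s-path.
tracing s1 down its 2-map path: center (-1/20, -11/20), radius 1/50
tracing s3 down its 2-map path: center (-1/10, -3/5), radius 1/60
tracing s2 down its 1-map path: center (1/2, -1/2), radius 1/6

s1: center (-1/20, -11/20), radius 1/50; s2: center (1/2, -1/2), radius 1/6; s3: center (-1/10, -3/5), radius 1/60


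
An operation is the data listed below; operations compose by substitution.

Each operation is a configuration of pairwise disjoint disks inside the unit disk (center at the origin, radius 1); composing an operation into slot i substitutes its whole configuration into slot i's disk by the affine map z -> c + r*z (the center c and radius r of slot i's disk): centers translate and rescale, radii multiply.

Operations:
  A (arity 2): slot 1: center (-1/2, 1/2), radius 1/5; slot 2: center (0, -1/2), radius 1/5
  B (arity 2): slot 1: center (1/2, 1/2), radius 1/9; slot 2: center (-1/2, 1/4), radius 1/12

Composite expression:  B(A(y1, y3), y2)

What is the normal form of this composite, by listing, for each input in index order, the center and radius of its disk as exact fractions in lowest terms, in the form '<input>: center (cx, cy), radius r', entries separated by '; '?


y1: center (4/9, 5/9), radius 1/45; y2: center (-1/2, 1/4), radius 1/12; y3: center (1/2, 4/9), radius 1/45

Nesting under B composes maps z -> c + r*z down each y-path.
tracing y1 down its 2-map path: center (4/9, 5/9), radius 1/45
tracing y3 down its 2-map path: center (1/2, 4/9), radius 1/45
tracing y2 down its 1-map path: center (-1/2, 1/4), radius 1/12


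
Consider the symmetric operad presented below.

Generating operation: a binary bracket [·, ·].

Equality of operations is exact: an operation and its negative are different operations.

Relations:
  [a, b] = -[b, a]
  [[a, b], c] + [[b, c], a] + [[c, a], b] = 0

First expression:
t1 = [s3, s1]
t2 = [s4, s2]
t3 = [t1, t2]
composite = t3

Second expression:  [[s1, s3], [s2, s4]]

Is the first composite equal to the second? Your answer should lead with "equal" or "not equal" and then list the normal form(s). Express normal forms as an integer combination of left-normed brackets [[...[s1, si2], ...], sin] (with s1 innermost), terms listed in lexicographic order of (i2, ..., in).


equal: each reduces to [[[s1, s3], s2], s4] - [[[s1, s3], s4], s2]

Reducing the first expression gives [[[s1, s3], s2], s4] - [[[s1, s3], s4], s2]
Reducing the second expression gives [[[s1, s3], s2], s4] - [[[s1, s3], s4], s2]
The forms coincide; equal.


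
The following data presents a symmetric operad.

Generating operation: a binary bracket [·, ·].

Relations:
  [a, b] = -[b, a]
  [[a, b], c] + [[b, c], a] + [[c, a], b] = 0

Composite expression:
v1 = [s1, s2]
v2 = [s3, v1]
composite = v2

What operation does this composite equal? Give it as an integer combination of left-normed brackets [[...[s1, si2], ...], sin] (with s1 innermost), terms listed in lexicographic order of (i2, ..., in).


Expand each bracket as ab - ba; the s1-initial words give the coefficients.
Composite bracket: [s3, [s1, s2]]
The bracket unfolds into 4 signed words via [a, b] = ab - ba (2^2 = 4).
The s1-initial words carry the normal form:
  from s1s2s3, sign -1: term -[[s1, s2], s3]

-[[s1, s2], s3]


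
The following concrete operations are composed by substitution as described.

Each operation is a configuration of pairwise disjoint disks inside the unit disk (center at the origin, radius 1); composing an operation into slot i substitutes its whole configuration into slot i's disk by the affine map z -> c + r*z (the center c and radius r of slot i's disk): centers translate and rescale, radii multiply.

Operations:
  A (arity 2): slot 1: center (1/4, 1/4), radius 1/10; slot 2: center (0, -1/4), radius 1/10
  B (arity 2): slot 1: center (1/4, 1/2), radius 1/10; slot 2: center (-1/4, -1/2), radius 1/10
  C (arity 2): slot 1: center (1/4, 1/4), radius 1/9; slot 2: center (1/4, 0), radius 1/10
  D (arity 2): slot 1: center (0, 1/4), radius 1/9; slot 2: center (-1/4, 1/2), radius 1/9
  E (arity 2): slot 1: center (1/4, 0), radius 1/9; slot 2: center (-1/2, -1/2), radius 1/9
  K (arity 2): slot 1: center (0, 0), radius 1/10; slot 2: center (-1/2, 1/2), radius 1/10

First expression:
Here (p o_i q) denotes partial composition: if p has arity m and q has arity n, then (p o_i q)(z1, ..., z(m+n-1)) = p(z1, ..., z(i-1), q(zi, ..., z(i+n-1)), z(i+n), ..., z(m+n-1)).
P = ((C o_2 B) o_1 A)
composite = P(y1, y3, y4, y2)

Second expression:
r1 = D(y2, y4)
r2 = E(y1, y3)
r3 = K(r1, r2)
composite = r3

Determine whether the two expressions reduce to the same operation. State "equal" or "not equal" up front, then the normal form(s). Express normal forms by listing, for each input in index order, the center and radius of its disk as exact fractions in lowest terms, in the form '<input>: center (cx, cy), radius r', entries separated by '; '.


not equal: they reduce to y1: center (5/18, 5/18), radius 1/90; y2: center (9/40, -1/20), radius 1/100; y3: center (1/4, 2/9), radius 1/90; y4: center (11/40, 1/20), radius 1/100 and y1: center (-19/40, 1/2), radius 1/90; y2: center (0, 1/40), radius 1/90; y3: center (-11/20, 9/20), radius 1/90; y4: center (-1/40, 1/20), radius 1/90

Reducing the first expression gives y1: center (5/18, 5/18), radius 1/90; y2: center (9/40, -1/20), radius 1/100; y3: center (1/4, 2/9), radius 1/90; y4: center (11/40, 1/20), radius 1/100
Reducing the second expression gives y1: center (-19/40, 1/2), radius 1/90; y2: center (0, 1/40), radius 1/90; y3: center (-11/20, 9/20), radius 1/90; y4: center (-1/40, 1/20), radius 1/90
Different reductions; not equal.


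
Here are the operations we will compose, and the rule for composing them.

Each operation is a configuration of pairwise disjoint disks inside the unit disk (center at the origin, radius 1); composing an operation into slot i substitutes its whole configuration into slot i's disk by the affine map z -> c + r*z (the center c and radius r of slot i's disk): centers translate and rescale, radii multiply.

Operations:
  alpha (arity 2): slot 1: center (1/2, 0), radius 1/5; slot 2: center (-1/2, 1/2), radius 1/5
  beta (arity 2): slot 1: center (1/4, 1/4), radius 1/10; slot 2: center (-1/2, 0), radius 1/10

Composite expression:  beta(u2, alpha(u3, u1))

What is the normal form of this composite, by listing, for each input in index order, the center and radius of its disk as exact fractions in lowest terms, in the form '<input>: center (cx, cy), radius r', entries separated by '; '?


u1: center (-11/20, 1/20), radius 1/50; u2: center (1/4, 1/4), radius 1/10; u3: center (-9/20, 0), radius 1/50

Each u-disk chains the slot maps above it in beta; radii multiply.
input u2: applying the 1 nested substitution gives center (1/4, 1/4), radius 1/10
input u3: applying the 2 nested substitutions gives center (-9/20, 0), radius 1/50
input u1: applying the 2 nested substitutions gives center (-11/20, 1/20), radius 1/50


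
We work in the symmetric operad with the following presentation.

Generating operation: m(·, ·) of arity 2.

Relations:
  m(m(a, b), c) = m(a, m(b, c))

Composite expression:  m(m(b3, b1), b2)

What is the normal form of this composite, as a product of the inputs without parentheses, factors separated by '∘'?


b3 ∘ b1 ∘ b2


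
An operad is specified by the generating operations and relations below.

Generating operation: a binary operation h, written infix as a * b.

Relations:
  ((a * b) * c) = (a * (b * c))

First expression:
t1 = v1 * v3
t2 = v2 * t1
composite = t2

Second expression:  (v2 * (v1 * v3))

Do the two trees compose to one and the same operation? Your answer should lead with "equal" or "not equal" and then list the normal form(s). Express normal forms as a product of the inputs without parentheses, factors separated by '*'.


The first expression reduces to v2 * v1 * v3
The second expression reduces to v2 * v1 * v3
The forms coincide; equal.

equal; both compose to v2 * v1 * v3


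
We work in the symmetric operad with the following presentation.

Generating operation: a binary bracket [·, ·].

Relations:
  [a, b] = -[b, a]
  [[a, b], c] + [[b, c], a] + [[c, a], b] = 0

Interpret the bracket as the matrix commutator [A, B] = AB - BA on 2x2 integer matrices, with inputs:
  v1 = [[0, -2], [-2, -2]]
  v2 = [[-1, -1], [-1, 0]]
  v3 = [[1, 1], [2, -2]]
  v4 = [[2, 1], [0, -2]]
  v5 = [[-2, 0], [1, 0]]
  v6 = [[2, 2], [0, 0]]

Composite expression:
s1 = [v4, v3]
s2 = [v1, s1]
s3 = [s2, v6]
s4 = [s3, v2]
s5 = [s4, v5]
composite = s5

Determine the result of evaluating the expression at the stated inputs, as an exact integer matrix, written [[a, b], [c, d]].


[[84, 168], [168, -84]]

[v4, v3] = [[2, 1], [-8, -2]]
[v1, [v4, v3]] = [[18, 10], [8, -18]]
[[v1, [v4, v3]], v6] = [[-16, 52], [16, 16]]
[[[v1, [v4, v3]], v6], v2] = [[-36, 84], [-48, 36]]
[[[[v1, [v4, v3]], v6], v2], v5] = [[84, 168], [168, -84]]


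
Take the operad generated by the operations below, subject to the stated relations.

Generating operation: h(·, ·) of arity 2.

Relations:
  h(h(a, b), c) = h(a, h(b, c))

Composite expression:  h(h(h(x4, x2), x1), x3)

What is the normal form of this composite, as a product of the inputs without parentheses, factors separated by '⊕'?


Every regrouping of h is equal, so read the x-inputs in written order.
h(x4, x2) flattens to x4 ⊕ x2
h(h(x4, x2), x1) flattens to x4 ⊕ x2 ⊕ x1
h(h(h(x4, x2), x1), x3) flattens to x4 ⊕ x2 ⊕ x1 ⊕ x3

x4 ⊕ x2 ⊕ x1 ⊕ x3


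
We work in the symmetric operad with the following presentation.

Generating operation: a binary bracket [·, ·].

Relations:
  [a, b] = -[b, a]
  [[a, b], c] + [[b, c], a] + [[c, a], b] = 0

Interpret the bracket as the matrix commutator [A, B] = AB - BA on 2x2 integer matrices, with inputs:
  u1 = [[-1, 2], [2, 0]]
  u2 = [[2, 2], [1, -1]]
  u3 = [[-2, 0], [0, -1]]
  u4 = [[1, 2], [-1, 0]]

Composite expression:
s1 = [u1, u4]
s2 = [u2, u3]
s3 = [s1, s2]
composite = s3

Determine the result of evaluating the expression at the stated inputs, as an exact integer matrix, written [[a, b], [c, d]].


[[2, -24], [-12, -2]]

[u1, u4] = [[-6, -4], [1, 6]]
[u2, u3] = [[0, 2], [-1, 0]]
[[u1, u4], [u2, u3]] = [[2, -24], [-12, -2]]


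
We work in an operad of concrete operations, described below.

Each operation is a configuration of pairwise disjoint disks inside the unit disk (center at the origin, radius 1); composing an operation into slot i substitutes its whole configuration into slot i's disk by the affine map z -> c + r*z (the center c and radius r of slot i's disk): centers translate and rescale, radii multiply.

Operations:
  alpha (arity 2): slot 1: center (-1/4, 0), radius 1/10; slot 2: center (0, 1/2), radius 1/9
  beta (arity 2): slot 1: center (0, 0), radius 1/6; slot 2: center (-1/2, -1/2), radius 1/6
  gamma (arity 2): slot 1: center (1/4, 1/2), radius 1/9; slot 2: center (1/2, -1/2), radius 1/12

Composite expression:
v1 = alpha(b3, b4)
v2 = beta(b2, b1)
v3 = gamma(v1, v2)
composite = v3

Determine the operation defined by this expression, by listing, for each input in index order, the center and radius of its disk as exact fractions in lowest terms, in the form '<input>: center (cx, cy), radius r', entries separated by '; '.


Each b-disk chains the slot maps above it in gamma; radii multiply.
tracing b3 down its 2-map path: center (2/9, 1/2), radius 1/90
tracing b4 down its 2-map path: center (1/4, 5/9), radius 1/81
tracing b2 down its 2-map path: center (1/2, -1/2), radius 1/72
tracing b1 down its 2-map path: center (11/24, -13/24), radius 1/72

b1: center (11/24, -13/24), radius 1/72; b2: center (1/2, -1/2), radius 1/72; b3: center (2/9, 1/2), radius 1/90; b4: center (1/4, 5/9), radius 1/81


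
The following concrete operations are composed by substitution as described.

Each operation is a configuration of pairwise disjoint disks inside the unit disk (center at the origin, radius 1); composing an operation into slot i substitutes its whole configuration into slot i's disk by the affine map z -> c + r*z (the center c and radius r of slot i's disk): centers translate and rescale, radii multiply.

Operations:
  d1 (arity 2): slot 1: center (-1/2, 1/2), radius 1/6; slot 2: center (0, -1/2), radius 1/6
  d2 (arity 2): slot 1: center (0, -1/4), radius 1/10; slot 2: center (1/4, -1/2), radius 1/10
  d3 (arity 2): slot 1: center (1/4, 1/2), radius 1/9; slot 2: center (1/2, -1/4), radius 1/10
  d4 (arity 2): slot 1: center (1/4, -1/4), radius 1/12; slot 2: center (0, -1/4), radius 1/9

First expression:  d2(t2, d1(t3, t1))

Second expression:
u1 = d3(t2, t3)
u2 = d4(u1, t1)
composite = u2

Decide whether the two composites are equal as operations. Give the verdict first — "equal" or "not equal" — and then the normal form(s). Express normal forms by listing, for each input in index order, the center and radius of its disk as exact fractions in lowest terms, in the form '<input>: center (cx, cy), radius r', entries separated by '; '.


not equal; the first gives t1: center (1/4, -11/20), radius 1/60; t2: center (0, -1/4), radius 1/10; t3: center (1/5, -9/20), radius 1/60 and the second t1: center (0, -1/4), radius 1/9; t2: center (13/48, -5/24), radius 1/108; t3: center (7/24, -13/48), radius 1/120

The first expression, normalized: t1: center (1/4, -11/20), radius 1/60; t2: center (0, -1/4), radius 1/10; t3: center (1/5, -9/20), radius 1/60
The second expression, normalized: t1: center (0, -1/4), radius 1/9; t2: center (13/48, -5/24), radius 1/108; t3: center (7/24, -13/48), radius 1/120
Distinct normal forms: not equal.


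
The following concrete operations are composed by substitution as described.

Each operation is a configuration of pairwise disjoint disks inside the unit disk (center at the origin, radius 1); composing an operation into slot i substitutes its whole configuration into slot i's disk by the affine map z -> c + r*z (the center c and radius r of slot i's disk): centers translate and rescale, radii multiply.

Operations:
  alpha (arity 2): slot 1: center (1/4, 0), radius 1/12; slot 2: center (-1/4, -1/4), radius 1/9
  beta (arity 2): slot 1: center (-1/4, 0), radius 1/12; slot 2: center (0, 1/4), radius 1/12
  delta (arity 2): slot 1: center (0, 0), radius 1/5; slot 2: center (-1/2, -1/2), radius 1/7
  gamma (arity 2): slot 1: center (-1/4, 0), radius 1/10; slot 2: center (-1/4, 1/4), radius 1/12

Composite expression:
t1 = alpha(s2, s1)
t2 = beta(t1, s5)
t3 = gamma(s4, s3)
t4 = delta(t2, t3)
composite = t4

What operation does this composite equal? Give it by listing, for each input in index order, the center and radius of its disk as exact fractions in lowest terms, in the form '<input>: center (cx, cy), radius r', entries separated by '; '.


s1: center (-13/240, -1/240), radius 1/540; s2: center (-11/240, 0), radius 1/720; s3: center (-15/28, -13/28), radius 1/84; s4: center (-15/28, -1/2), radius 1/70; s5: center (0, 1/20), radius 1/60


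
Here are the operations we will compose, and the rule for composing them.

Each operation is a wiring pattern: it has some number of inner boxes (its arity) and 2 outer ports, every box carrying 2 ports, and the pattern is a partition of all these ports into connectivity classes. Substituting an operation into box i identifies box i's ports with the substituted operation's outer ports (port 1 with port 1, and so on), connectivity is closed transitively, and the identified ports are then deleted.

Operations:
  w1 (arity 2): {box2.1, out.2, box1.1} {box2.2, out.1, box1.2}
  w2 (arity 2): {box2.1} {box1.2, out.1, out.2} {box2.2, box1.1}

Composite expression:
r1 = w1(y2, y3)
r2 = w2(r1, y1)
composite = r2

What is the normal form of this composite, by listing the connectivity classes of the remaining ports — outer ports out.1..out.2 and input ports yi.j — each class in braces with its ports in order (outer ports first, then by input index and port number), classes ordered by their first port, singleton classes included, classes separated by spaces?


{out.1, out.2, y2.1, y3.1} {y1.1} {y1.2, y2.2, y3.2}

After gluing at w2, chains via deleted ports link the y-ports.
through w1, on inputs (y2, y3): {out.1, y2.2, y3.2} {out.2, y2.1, y3.1} (out.j = stage outer ports)
through w2, on inputs (y2, y3, y1): {out.1, out.2, y2.1, y3.1} {y1.1} {y1.2, y2.2, y3.2} (out.j = stage outer ports)


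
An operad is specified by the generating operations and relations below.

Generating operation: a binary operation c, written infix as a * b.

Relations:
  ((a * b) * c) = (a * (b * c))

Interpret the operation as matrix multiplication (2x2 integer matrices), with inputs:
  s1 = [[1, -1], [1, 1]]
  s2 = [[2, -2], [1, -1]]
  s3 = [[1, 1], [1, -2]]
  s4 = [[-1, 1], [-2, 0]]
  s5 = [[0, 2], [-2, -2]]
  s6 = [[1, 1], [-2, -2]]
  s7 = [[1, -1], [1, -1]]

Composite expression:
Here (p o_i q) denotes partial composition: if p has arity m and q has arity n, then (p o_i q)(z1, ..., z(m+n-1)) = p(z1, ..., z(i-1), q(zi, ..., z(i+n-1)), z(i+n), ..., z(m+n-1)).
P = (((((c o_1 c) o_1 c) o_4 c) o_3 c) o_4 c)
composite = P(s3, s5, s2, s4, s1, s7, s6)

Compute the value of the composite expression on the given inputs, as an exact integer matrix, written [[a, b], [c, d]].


(s3 * s5) = [[-2, 0], [4, 6]]
(s4 * s1) = [[0, 2], [-2, 2]]
(s2 * (s4 * s1)) = [[4, 0], [2, 0]]
((s3 * s5) * (s2 * (s4 * s1))) = [[-8, 0], [28, 0]]
(s7 * s6) = [[3, 3], [3, 3]]
(((s3 * s5) * (s2 * (s4 * s1))) * (s7 * s6)) = [[-24, -24], [84, 84]]

[[-24, -24], [84, 84]]


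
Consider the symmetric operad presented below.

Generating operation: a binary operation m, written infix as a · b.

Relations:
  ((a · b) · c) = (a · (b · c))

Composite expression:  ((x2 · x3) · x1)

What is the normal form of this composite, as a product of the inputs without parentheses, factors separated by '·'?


x2 · x3 · x1

Under associativity of m, the answer is the x's in reading order.
(x2 · x3) flattens to x2 · x3
((x2 · x3) · x1) flattens to x2 · x3 · x1


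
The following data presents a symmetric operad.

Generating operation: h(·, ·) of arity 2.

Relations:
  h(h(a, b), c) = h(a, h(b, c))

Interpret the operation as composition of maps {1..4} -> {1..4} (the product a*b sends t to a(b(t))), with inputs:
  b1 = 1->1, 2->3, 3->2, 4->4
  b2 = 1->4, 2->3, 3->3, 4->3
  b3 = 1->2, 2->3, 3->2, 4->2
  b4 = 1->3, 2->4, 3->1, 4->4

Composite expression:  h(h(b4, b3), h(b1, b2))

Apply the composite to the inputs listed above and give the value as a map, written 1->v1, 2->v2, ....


1->4, 2->1, 3->1, 4->1

h(b4, b3) = 1->4, 2->1, 3->4, 4->4
h(b1, b2) = 1->4, 2->2, 3->2, 4->2
h(h(b4, b3), h(b1, b2)) = 1->4, 2->1, 3->1, 4->1


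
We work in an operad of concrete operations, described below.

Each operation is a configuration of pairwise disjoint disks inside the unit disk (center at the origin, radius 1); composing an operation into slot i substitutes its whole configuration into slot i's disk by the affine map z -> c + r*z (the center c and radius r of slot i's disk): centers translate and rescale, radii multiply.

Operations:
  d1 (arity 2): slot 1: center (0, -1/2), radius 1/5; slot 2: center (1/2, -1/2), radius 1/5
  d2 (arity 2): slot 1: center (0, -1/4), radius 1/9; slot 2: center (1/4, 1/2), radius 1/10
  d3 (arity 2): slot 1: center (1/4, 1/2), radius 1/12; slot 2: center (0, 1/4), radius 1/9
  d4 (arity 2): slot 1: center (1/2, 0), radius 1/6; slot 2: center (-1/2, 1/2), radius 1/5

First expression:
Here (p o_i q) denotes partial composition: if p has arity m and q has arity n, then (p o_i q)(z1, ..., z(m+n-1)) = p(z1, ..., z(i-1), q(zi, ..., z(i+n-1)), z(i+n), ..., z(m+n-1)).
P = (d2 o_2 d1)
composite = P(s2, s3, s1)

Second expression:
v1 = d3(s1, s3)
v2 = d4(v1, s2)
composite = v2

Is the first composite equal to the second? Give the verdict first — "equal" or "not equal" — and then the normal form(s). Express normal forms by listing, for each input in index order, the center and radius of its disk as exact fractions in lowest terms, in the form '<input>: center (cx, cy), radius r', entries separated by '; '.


not equal; first: s1: center (3/10, 9/20), radius 1/50; s2: center (0, -1/4), radius 1/9; s3: center (1/4, 9/20), radius 1/50; second: s1: center (13/24, 1/12), radius 1/72; s2: center (-1/2, 1/2), radius 1/5; s3: center (1/2, 1/24), radius 1/54

Normal form of the first expression: s1: center (3/10, 9/20), radius 1/50; s2: center (0, -1/4), radius 1/9; s3: center (1/4, 9/20), radius 1/50
Normal form of the second expression: s1: center (13/24, 1/12), radius 1/72; s2: center (-1/2, 1/2), radius 1/5; s3: center (1/2, 1/24), radius 1/54
The forms do not match — not equal.
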